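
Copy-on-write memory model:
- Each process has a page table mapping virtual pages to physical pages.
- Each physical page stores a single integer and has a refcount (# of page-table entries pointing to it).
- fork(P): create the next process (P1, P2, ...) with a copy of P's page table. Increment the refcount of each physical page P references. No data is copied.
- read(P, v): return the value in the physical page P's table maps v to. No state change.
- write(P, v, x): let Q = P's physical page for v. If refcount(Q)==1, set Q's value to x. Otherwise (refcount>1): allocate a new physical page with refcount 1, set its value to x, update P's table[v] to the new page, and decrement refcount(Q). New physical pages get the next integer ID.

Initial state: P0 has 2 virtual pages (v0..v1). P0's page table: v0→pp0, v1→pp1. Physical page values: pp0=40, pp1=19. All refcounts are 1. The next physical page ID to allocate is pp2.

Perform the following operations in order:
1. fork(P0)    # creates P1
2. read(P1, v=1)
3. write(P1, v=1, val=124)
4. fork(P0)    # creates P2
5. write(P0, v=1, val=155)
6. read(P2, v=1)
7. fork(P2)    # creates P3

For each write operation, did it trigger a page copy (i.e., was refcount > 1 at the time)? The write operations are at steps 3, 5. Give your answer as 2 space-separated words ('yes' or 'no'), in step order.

Op 1: fork(P0) -> P1. 2 ppages; refcounts: pp0:2 pp1:2
Op 2: read(P1, v1) -> 19. No state change.
Op 3: write(P1, v1, 124). refcount(pp1)=2>1 -> COPY to pp2. 3 ppages; refcounts: pp0:2 pp1:1 pp2:1
Op 4: fork(P0) -> P2. 3 ppages; refcounts: pp0:3 pp1:2 pp2:1
Op 5: write(P0, v1, 155). refcount(pp1)=2>1 -> COPY to pp3. 4 ppages; refcounts: pp0:3 pp1:1 pp2:1 pp3:1
Op 6: read(P2, v1) -> 19. No state change.
Op 7: fork(P2) -> P3. 4 ppages; refcounts: pp0:4 pp1:2 pp2:1 pp3:1

yes yes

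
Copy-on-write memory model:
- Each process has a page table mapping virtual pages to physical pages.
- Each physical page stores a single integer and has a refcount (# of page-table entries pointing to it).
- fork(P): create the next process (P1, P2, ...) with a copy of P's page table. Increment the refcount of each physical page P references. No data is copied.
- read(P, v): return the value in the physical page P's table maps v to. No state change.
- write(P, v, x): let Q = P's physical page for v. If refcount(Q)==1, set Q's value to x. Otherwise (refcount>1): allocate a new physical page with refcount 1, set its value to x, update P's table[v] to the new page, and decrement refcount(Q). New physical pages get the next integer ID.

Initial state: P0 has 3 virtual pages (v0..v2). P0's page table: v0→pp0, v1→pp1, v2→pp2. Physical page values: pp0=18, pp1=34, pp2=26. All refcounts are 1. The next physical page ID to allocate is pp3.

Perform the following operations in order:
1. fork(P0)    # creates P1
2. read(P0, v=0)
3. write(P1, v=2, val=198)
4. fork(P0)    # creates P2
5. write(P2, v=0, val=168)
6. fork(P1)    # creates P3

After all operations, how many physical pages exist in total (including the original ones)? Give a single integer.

Op 1: fork(P0) -> P1. 3 ppages; refcounts: pp0:2 pp1:2 pp2:2
Op 2: read(P0, v0) -> 18. No state change.
Op 3: write(P1, v2, 198). refcount(pp2)=2>1 -> COPY to pp3. 4 ppages; refcounts: pp0:2 pp1:2 pp2:1 pp3:1
Op 4: fork(P0) -> P2. 4 ppages; refcounts: pp0:3 pp1:3 pp2:2 pp3:1
Op 5: write(P2, v0, 168). refcount(pp0)=3>1 -> COPY to pp4. 5 ppages; refcounts: pp0:2 pp1:3 pp2:2 pp3:1 pp4:1
Op 6: fork(P1) -> P3. 5 ppages; refcounts: pp0:3 pp1:4 pp2:2 pp3:2 pp4:1

Answer: 5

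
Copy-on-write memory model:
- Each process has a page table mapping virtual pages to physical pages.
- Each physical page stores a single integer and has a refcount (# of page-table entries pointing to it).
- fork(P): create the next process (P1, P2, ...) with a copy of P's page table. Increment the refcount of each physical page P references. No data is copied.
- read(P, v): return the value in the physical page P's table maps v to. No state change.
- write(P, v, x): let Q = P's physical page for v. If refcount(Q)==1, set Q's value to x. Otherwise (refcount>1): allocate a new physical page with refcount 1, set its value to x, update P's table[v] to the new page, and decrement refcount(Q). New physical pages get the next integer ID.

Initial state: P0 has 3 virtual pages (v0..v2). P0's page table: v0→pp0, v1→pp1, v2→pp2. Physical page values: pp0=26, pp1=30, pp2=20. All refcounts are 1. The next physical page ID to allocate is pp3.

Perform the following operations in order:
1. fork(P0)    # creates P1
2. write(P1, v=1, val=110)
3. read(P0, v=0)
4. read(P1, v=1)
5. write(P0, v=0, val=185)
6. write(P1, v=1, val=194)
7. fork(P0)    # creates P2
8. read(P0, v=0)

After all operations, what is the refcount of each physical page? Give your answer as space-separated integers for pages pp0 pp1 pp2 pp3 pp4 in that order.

Op 1: fork(P0) -> P1. 3 ppages; refcounts: pp0:2 pp1:2 pp2:2
Op 2: write(P1, v1, 110). refcount(pp1)=2>1 -> COPY to pp3. 4 ppages; refcounts: pp0:2 pp1:1 pp2:2 pp3:1
Op 3: read(P0, v0) -> 26. No state change.
Op 4: read(P1, v1) -> 110. No state change.
Op 5: write(P0, v0, 185). refcount(pp0)=2>1 -> COPY to pp4. 5 ppages; refcounts: pp0:1 pp1:1 pp2:2 pp3:1 pp4:1
Op 6: write(P1, v1, 194). refcount(pp3)=1 -> write in place. 5 ppages; refcounts: pp0:1 pp1:1 pp2:2 pp3:1 pp4:1
Op 7: fork(P0) -> P2. 5 ppages; refcounts: pp0:1 pp1:2 pp2:3 pp3:1 pp4:2
Op 8: read(P0, v0) -> 185. No state change.

Answer: 1 2 3 1 2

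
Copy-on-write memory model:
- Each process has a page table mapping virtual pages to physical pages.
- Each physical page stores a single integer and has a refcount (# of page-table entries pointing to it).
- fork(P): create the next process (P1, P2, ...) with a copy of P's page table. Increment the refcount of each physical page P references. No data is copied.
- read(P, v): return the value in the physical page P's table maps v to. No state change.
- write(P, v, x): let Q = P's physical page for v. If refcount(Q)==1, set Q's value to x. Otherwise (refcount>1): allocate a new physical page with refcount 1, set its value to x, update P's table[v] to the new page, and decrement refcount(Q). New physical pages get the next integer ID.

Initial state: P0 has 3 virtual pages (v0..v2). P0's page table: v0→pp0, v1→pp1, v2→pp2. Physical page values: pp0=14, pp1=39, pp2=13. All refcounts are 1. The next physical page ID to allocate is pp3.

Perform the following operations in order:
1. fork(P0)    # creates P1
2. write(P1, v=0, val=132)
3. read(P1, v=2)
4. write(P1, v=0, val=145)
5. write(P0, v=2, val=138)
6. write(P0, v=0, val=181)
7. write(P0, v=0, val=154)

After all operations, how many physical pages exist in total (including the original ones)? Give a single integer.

Op 1: fork(P0) -> P1. 3 ppages; refcounts: pp0:2 pp1:2 pp2:2
Op 2: write(P1, v0, 132). refcount(pp0)=2>1 -> COPY to pp3. 4 ppages; refcounts: pp0:1 pp1:2 pp2:2 pp3:1
Op 3: read(P1, v2) -> 13. No state change.
Op 4: write(P1, v0, 145). refcount(pp3)=1 -> write in place. 4 ppages; refcounts: pp0:1 pp1:2 pp2:2 pp3:1
Op 5: write(P0, v2, 138). refcount(pp2)=2>1 -> COPY to pp4. 5 ppages; refcounts: pp0:1 pp1:2 pp2:1 pp3:1 pp4:1
Op 6: write(P0, v0, 181). refcount(pp0)=1 -> write in place. 5 ppages; refcounts: pp0:1 pp1:2 pp2:1 pp3:1 pp4:1
Op 7: write(P0, v0, 154). refcount(pp0)=1 -> write in place. 5 ppages; refcounts: pp0:1 pp1:2 pp2:1 pp3:1 pp4:1

Answer: 5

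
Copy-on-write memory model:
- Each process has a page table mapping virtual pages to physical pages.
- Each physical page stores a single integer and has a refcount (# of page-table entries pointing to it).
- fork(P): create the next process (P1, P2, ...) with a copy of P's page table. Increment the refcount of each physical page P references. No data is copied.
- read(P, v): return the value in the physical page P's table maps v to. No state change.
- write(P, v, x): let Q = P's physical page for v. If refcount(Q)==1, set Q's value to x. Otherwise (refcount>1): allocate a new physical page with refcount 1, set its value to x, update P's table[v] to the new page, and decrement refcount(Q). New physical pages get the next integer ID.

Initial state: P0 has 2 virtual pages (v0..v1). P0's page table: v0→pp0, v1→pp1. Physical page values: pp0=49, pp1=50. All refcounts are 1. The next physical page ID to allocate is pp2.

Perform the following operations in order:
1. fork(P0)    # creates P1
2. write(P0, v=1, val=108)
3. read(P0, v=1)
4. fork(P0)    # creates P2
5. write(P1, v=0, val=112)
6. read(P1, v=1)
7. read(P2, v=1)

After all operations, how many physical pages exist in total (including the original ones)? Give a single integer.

Op 1: fork(P0) -> P1. 2 ppages; refcounts: pp0:2 pp1:2
Op 2: write(P0, v1, 108). refcount(pp1)=2>1 -> COPY to pp2. 3 ppages; refcounts: pp0:2 pp1:1 pp2:1
Op 3: read(P0, v1) -> 108. No state change.
Op 4: fork(P0) -> P2. 3 ppages; refcounts: pp0:3 pp1:1 pp2:2
Op 5: write(P1, v0, 112). refcount(pp0)=3>1 -> COPY to pp3. 4 ppages; refcounts: pp0:2 pp1:1 pp2:2 pp3:1
Op 6: read(P1, v1) -> 50. No state change.
Op 7: read(P2, v1) -> 108. No state change.

Answer: 4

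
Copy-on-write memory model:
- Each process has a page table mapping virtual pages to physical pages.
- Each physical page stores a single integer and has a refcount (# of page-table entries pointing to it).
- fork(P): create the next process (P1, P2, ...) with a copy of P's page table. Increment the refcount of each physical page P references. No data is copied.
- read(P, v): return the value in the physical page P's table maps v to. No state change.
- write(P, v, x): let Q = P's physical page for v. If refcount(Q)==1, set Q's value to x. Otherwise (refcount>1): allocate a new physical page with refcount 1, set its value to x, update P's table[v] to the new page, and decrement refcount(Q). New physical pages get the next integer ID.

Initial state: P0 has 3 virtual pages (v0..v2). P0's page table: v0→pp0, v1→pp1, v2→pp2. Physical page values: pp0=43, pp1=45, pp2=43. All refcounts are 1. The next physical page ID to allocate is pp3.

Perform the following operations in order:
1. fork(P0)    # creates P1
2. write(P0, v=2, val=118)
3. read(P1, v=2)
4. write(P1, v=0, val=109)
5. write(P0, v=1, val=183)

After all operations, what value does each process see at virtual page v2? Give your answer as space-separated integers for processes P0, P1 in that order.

Answer: 118 43

Derivation:
Op 1: fork(P0) -> P1. 3 ppages; refcounts: pp0:2 pp1:2 pp2:2
Op 2: write(P0, v2, 118). refcount(pp2)=2>1 -> COPY to pp3. 4 ppages; refcounts: pp0:2 pp1:2 pp2:1 pp3:1
Op 3: read(P1, v2) -> 43. No state change.
Op 4: write(P1, v0, 109). refcount(pp0)=2>1 -> COPY to pp4. 5 ppages; refcounts: pp0:1 pp1:2 pp2:1 pp3:1 pp4:1
Op 5: write(P0, v1, 183). refcount(pp1)=2>1 -> COPY to pp5. 6 ppages; refcounts: pp0:1 pp1:1 pp2:1 pp3:1 pp4:1 pp5:1
P0: v2 -> pp3 = 118
P1: v2 -> pp2 = 43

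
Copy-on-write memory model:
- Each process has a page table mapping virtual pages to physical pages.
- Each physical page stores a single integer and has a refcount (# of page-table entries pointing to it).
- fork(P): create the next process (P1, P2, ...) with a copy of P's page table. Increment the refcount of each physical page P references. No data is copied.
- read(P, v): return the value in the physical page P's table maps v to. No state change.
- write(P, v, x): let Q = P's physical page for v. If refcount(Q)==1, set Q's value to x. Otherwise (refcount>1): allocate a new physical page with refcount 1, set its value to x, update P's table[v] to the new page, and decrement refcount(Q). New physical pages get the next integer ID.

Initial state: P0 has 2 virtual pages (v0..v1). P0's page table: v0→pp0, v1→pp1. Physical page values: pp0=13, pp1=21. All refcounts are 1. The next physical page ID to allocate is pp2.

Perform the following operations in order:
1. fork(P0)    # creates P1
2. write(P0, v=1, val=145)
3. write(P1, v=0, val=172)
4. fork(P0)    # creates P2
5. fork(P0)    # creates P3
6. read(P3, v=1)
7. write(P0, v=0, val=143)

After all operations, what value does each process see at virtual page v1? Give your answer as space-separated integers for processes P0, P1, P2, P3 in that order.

Answer: 145 21 145 145

Derivation:
Op 1: fork(P0) -> P1. 2 ppages; refcounts: pp0:2 pp1:2
Op 2: write(P0, v1, 145). refcount(pp1)=2>1 -> COPY to pp2. 3 ppages; refcounts: pp0:2 pp1:1 pp2:1
Op 3: write(P1, v0, 172). refcount(pp0)=2>1 -> COPY to pp3. 4 ppages; refcounts: pp0:1 pp1:1 pp2:1 pp3:1
Op 4: fork(P0) -> P2. 4 ppages; refcounts: pp0:2 pp1:1 pp2:2 pp3:1
Op 5: fork(P0) -> P3. 4 ppages; refcounts: pp0:3 pp1:1 pp2:3 pp3:1
Op 6: read(P3, v1) -> 145. No state change.
Op 7: write(P0, v0, 143). refcount(pp0)=3>1 -> COPY to pp4. 5 ppages; refcounts: pp0:2 pp1:1 pp2:3 pp3:1 pp4:1
P0: v1 -> pp2 = 145
P1: v1 -> pp1 = 21
P2: v1 -> pp2 = 145
P3: v1 -> pp2 = 145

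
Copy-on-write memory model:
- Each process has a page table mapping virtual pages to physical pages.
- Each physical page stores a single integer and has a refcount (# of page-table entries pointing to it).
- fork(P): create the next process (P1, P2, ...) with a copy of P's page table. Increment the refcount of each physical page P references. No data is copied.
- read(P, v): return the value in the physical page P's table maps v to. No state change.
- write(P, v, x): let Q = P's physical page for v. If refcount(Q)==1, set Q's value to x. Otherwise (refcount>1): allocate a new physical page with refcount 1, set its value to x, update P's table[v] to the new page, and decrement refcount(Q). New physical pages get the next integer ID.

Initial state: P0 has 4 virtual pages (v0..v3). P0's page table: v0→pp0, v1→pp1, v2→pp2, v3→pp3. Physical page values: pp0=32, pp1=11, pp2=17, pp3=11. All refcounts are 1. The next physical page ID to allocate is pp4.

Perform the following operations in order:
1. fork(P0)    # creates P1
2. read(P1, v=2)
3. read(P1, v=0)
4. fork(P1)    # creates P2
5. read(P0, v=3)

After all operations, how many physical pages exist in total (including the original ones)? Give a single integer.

Op 1: fork(P0) -> P1. 4 ppages; refcounts: pp0:2 pp1:2 pp2:2 pp3:2
Op 2: read(P1, v2) -> 17. No state change.
Op 3: read(P1, v0) -> 32. No state change.
Op 4: fork(P1) -> P2. 4 ppages; refcounts: pp0:3 pp1:3 pp2:3 pp3:3
Op 5: read(P0, v3) -> 11. No state change.

Answer: 4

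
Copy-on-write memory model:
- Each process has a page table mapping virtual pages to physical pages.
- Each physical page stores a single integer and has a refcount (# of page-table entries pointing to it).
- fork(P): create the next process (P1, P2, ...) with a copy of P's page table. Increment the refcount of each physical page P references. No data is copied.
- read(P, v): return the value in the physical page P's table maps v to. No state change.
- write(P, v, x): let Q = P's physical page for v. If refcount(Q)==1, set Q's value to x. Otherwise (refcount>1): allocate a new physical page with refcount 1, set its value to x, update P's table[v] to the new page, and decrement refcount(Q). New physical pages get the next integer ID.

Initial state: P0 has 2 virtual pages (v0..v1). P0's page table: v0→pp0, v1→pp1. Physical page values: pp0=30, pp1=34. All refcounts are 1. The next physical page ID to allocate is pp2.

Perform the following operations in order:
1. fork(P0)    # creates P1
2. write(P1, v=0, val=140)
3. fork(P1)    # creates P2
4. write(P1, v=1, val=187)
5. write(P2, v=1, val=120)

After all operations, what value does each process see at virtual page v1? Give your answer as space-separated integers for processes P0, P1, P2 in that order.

Op 1: fork(P0) -> P1. 2 ppages; refcounts: pp0:2 pp1:2
Op 2: write(P1, v0, 140). refcount(pp0)=2>1 -> COPY to pp2. 3 ppages; refcounts: pp0:1 pp1:2 pp2:1
Op 3: fork(P1) -> P2. 3 ppages; refcounts: pp0:1 pp1:3 pp2:2
Op 4: write(P1, v1, 187). refcount(pp1)=3>1 -> COPY to pp3. 4 ppages; refcounts: pp0:1 pp1:2 pp2:2 pp3:1
Op 5: write(P2, v1, 120). refcount(pp1)=2>1 -> COPY to pp4. 5 ppages; refcounts: pp0:1 pp1:1 pp2:2 pp3:1 pp4:1
P0: v1 -> pp1 = 34
P1: v1 -> pp3 = 187
P2: v1 -> pp4 = 120

Answer: 34 187 120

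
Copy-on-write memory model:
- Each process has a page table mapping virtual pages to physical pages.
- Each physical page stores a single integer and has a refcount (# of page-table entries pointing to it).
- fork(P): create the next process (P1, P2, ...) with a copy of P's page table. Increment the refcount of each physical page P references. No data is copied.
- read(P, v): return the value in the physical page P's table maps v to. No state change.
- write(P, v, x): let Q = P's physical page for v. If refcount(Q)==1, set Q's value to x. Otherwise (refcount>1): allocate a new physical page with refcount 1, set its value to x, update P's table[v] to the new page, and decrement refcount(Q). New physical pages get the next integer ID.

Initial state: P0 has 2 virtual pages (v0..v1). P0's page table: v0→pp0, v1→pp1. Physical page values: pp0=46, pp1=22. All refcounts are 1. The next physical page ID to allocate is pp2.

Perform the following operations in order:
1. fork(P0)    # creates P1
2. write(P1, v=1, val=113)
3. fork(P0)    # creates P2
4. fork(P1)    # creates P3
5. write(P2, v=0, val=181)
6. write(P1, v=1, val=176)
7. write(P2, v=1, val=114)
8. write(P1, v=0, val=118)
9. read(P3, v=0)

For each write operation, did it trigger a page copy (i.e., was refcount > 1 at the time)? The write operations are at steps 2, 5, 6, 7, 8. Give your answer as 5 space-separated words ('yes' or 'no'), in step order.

Op 1: fork(P0) -> P1. 2 ppages; refcounts: pp0:2 pp1:2
Op 2: write(P1, v1, 113). refcount(pp1)=2>1 -> COPY to pp2. 3 ppages; refcounts: pp0:2 pp1:1 pp2:1
Op 3: fork(P0) -> P2. 3 ppages; refcounts: pp0:3 pp1:2 pp2:1
Op 4: fork(P1) -> P3. 3 ppages; refcounts: pp0:4 pp1:2 pp2:2
Op 5: write(P2, v0, 181). refcount(pp0)=4>1 -> COPY to pp3. 4 ppages; refcounts: pp0:3 pp1:2 pp2:2 pp3:1
Op 6: write(P1, v1, 176). refcount(pp2)=2>1 -> COPY to pp4. 5 ppages; refcounts: pp0:3 pp1:2 pp2:1 pp3:1 pp4:1
Op 7: write(P2, v1, 114). refcount(pp1)=2>1 -> COPY to pp5. 6 ppages; refcounts: pp0:3 pp1:1 pp2:1 pp3:1 pp4:1 pp5:1
Op 8: write(P1, v0, 118). refcount(pp0)=3>1 -> COPY to pp6. 7 ppages; refcounts: pp0:2 pp1:1 pp2:1 pp3:1 pp4:1 pp5:1 pp6:1
Op 9: read(P3, v0) -> 46. No state change.

yes yes yes yes yes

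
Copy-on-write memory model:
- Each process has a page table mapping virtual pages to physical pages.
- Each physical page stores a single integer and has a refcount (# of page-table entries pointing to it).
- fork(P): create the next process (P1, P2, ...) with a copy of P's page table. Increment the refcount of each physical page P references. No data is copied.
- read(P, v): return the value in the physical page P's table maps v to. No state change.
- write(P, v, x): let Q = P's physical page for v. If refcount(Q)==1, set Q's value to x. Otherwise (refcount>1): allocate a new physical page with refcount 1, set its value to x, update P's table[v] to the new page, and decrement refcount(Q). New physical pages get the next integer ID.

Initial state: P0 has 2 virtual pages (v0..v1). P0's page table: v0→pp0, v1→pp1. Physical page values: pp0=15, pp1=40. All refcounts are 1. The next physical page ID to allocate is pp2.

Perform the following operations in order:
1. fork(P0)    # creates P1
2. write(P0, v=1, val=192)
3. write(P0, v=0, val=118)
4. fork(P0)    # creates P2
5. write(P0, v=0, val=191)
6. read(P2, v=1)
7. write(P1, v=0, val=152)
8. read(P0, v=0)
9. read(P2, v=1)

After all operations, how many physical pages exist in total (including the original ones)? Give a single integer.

Op 1: fork(P0) -> P1. 2 ppages; refcounts: pp0:2 pp1:2
Op 2: write(P0, v1, 192). refcount(pp1)=2>1 -> COPY to pp2. 3 ppages; refcounts: pp0:2 pp1:1 pp2:1
Op 3: write(P0, v0, 118). refcount(pp0)=2>1 -> COPY to pp3. 4 ppages; refcounts: pp0:1 pp1:1 pp2:1 pp3:1
Op 4: fork(P0) -> P2. 4 ppages; refcounts: pp0:1 pp1:1 pp2:2 pp3:2
Op 5: write(P0, v0, 191). refcount(pp3)=2>1 -> COPY to pp4. 5 ppages; refcounts: pp0:1 pp1:1 pp2:2 pp3:1 pp4:1
Op 6: read(P2, v1) -> 192. No state change.
Op 7: write(P1, v0, 152). refcount(pp0)=1 -> write in place. 5 ppages; refcounts: pp0:1 pp1:1 pp2:2 pp3:1 pp4:1
Op 8: read(P0, v0) -> 191. No state change.
Op 9: read(P2, v1) -> 192. No state change.

Answer: 5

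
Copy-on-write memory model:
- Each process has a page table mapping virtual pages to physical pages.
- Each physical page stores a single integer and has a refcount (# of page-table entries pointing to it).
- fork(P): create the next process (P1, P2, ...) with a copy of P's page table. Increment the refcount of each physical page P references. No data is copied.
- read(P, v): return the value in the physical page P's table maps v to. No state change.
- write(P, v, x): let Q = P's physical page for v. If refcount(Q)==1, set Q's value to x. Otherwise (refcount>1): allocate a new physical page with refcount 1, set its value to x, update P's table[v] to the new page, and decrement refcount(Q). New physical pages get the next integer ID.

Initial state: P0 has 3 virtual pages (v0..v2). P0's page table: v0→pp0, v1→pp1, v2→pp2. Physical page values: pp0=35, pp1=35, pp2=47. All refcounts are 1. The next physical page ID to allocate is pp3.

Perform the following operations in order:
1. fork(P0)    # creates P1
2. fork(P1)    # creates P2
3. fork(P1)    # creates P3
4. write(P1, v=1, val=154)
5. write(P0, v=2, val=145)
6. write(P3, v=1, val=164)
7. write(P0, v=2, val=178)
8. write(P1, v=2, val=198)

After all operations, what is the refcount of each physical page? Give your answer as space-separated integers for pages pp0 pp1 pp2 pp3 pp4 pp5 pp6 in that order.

Op 1: fork(P0) -> P1. 3 ppages; refcounts: pp0:2 pp1:2 pp2:2
Op 2: fork(P1) -> P2. 3 ppages; refcounts: pp0:3 pp1:3 pp2:3
Op 3: fork(P1) -> P3. 3 ppages; refcounts: pp0:4 pp1:4 pp2:4
Op 4: write(P1, v1, 154). refcount(pp1)=4>1 -> COPY to pp3. 4 ppages; refcounts: pp0:4 pp1:3 pp2:4 pp3:1
Op 5: write(P0, v2, 145). refcount(pp2)=4>1 -> COPY to pp4. 5 ppages; refcounts: pp0:4 pp1:3 pp2:3 pp3:1 pp4:1
Op 6: write(P3, v1, 164). refcount(pp1)=3>1 -> COPY to pp5. 6 ppages; refcounts: pp0:4 pp1:2 pp2:3 pp3:1 pp4:1 pp5:1
Op 7: write(P0, v2, 178). refcount(pp4)=1 -> write in place. 6 ppages; refcounts: pp0:4 pp1:2 pp2:3 pp3:1 pp4:1 pp5:1
Op 8: write(P1, v2, 198). refcount(pp2)=3>1 -> COPY to pp6. 7 ppages; refcounts: pp0:4 pp1:2 pp2:2 pp3:1 pp4:1 pp5:1 pp6:1

Answer: 4 2 2 1 1 1 1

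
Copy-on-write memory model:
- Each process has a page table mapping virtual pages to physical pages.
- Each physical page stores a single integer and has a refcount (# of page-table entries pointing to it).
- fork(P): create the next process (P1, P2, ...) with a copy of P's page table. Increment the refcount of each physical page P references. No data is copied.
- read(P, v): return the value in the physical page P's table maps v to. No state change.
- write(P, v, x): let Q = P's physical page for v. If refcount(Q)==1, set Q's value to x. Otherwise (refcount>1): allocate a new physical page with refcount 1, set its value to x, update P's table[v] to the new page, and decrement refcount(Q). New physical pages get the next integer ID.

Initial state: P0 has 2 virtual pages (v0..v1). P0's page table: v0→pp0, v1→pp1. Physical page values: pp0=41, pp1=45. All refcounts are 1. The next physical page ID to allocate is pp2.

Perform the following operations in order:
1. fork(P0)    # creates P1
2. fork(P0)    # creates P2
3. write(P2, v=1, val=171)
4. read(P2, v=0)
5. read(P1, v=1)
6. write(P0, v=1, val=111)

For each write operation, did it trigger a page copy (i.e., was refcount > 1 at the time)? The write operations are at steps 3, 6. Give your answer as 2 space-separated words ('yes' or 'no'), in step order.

Op 1: fork(P0) -> P1. 2 ppages; refcounts: pp0:2 pp1:2
Op 2: fork(P0) -> P2. 2 ppages; refcounts: pp0:3 pp1:3
Op 3: write(P2, v1, 171). refcount(pp1)=3>1 -> COPY to pp2. 3 ppages; refcounts: pp0:3 pp1:2 pp2:1
Op 4: read(P2, v0) -> 41. No state change.
Op 5: read(P1, v1) -> 45. No state change.
Op 6: write(P0, v1, 111). refcount(pp1)=2>1 -> COPY to pp3. 4 ppages; refcounts: pp0:3 pp1:1 pp2:1 pp3:1

yes yes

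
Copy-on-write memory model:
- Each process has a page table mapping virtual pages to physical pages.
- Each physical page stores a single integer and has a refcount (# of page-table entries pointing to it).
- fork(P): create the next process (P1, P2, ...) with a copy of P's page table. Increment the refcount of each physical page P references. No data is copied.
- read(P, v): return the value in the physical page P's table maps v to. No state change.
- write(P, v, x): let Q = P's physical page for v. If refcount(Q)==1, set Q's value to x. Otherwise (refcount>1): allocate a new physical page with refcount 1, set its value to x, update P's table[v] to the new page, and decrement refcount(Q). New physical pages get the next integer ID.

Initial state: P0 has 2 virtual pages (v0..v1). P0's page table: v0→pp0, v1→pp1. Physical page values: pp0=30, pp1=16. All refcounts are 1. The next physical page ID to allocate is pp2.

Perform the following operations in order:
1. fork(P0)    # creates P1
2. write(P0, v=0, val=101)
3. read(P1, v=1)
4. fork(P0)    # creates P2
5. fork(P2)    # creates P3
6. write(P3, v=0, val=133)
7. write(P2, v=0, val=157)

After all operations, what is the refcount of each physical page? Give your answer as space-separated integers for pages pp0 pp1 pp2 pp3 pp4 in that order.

Op 1: fork(P0) -> P1. 2 ppages; refcounts: pp0:2 pp1:2
Op 2: write(P0, v0, 101). refcount(pp0)=2>1 -> COPY to pp2. 3 ppages; refcounts: pp0:1 pp1:2 pp2:1
Op 3: read(P1, v1) -> 16. No state change.
Op 4: fork(P0) -> P2. 3 ppages; refcounts: pp0:1 pp1:3 pp2:2
Op 5: fork(P2) -> P3. 3 ppages; refcounts: pp0:1 pp1:4 pp2:3
Op 6: write(P3, v0, 133). refcount(pp2)=3>1 -> COPY to pp3. 4 ppages; refcounts: pp0:1 pp1:4 pp2:2 pp3:1
Op 7: write(P2, v0, 157). refcount(pp2)=2>1 -> COPY to pp4. 5 ppages; refcounts: pp0:1 pp1:4 pp2:1 pp3:1 pp4:1

Answer: 1 4 1 1 1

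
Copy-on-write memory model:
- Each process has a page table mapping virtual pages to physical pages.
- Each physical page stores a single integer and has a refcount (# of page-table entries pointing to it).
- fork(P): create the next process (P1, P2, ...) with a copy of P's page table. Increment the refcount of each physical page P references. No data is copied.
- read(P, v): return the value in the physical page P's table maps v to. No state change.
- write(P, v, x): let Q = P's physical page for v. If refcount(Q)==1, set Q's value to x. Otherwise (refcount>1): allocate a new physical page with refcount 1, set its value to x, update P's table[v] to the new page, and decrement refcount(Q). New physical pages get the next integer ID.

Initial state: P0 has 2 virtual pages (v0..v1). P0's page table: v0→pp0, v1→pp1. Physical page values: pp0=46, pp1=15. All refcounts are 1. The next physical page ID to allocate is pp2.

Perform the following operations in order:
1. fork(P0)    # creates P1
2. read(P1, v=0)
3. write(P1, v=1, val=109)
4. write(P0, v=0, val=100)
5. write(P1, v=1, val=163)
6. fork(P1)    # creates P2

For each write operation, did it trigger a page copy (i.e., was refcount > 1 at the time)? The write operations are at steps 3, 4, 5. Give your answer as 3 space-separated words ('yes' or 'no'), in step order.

Op 1: fork(P0) -> P1. 2 ppages; refcounts: pp0:2 pp1:2
Op 2: read(P1, v0) -> 46. No state change.
Op 3: write(P1, v1, 109). refcount(pp1)=2>1 -> COPY to pp2. 3 ppages; refcounts: pp0:2 pp1:1 pp2:1
Op 4: write(P0, v0, 100). refcount(pp0)=2>1 -> COPY to pp3. 4 ppages; refcounts: pp0:1 pp1:1 pp2:1 pp3:1
Op 5: write(P1, v1, 163). refcount(pp2)=1 -> write in place. 4 ppages; refcounts: pp0:1 pp1:1 pp2:1 pp3:1
Op 6: fork(P1) -> P2. 4 ppages; refcounts: pp0:2 pp1:1 pp2:2 pp3:1

yes yes no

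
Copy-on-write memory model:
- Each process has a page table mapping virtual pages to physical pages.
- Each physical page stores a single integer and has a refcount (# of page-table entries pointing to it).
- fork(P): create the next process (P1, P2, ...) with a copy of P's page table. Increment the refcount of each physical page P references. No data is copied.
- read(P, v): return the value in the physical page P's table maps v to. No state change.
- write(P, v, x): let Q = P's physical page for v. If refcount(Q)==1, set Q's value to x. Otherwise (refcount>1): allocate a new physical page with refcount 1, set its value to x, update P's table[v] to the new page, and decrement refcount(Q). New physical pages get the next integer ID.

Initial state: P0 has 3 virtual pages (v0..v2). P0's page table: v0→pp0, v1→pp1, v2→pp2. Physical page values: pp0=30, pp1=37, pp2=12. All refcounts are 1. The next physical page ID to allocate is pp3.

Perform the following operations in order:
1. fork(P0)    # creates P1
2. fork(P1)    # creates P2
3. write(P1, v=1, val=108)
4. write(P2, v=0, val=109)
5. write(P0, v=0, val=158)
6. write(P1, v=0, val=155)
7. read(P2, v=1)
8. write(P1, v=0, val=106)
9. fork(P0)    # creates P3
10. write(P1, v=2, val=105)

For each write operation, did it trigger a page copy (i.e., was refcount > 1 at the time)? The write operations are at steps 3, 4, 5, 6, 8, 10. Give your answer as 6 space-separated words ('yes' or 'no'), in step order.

Op 1: fork(P0) -> P1. 3 ppages; refcounts: pp0:2 pp1:2 pp2:2
Op 2: fork(P1) -> P2. 3 ppages; refcounts: pp0:3 pp1:3 pp2:3
Op 3: write(P1, v1, 108). refcount(pp1)=3>1 -> COPY to pp3. 4 ppages; refcounts: pp0:3 pp1:2 pp2:3 pp3:1
Op 4: write(P2, v0, 109). refcount(pp0)=3>1 -> COPY to pp4. 5 ppages; refcounts: pp0:2 pp1:2 pp2:3 pp3:1 pp4:1
Op 5: write(P0, v0, 158). refcount(pp0)=2>1 -> COPY to pp5. 6 ppages; refcounts: pp0:1 pp1:2 pp2:3 pp3:1 pp4:1 pp5:1
Op 6: write(P1, v0, 155). refcount(pp0)=1 -> write in place. 6 ppages; refcounts: pp0:1 pp1:2 pp2:3 pp3:1 pp4:1 pp5:1
Op 7: read(P2, v1) -> 37. No state change.
Op 8: write(P1, v0, 106). refcount(pp0)=1 -> write in place. 6 ppages; refcounts: pp0:1 pp1:2 pp2:3 pp3:1 pp4:1 pp5:1
Op 9: fork(P0) -> P3. 6 ppages; refcounts: pp0:1 pp1:3 pp2:4 pp3:1 pp4:1 pp5:2
Op 10: write(P1, v2, 105). refcount(pp2)=4>1 -> COPY to pp6. 7 ppages; refcounts: pp0:1 pp1:3 pp2:3 pp3:1 pp4:1 pp5:2 pp6:1

yes yes yes no no yes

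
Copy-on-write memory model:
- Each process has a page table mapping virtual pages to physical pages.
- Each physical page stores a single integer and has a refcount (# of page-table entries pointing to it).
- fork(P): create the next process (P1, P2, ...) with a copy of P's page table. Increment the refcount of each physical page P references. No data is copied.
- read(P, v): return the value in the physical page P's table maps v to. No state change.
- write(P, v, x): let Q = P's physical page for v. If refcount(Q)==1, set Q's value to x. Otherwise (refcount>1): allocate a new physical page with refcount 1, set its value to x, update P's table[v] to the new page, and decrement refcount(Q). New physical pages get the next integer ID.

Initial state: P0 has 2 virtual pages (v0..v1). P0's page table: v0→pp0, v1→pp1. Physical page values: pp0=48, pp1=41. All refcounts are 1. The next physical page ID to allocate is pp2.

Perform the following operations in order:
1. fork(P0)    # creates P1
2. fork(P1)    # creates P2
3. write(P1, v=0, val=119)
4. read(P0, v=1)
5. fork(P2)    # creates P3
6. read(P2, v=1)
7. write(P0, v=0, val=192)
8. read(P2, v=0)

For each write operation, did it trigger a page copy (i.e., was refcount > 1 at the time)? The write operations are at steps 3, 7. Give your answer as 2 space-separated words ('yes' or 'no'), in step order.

Op 1: fork(P0) -> P1. 2 ppages; refcounts: pp0:2 pp1:2
Op 2: fork(P1) -> P2. 2 ppages; refcounts: pp0:3 pp1:3
Op 3: write(P1, v0, 119). refcount(pp0)=3>1 -> COPY to pp2. 3 ppages; refcounts: pp0:2 pp1:3 pp2:1
Op 4: read(P0, v1) -> 41. No state change.
Op 5: fork(P2) -> P3. 3 ppages; refcounts: pp0:3 pp1:4 pp2:1
Op 6: read(P2, v1) -> 41. No state change.
Op 7: write(P0, v0, 192). refcount(pp0)=3>1 -> COPY to pp3. 4 ppages; refcounts: pp0:2 pp1:4 pp2:1 pp3:1
Op 8: read(P2, v0) -> 48. No state change.

yes yes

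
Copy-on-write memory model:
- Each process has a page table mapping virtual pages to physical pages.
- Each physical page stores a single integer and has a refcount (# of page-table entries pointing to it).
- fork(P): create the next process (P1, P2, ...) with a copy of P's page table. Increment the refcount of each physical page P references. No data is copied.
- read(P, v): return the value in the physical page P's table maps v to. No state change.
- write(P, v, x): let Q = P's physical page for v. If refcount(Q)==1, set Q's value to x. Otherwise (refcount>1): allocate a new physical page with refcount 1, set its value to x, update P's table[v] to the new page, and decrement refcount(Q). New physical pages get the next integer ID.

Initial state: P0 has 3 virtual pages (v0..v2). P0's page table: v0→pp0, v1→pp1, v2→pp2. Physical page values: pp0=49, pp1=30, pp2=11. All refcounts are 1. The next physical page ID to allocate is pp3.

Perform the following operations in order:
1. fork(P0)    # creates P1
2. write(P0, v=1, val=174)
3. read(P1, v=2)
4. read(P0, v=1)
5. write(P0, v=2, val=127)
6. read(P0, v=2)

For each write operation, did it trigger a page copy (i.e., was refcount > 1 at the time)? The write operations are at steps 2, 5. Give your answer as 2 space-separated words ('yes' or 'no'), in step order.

Op 1: fork(P0) -> P1. 3 ppages; refcounts: pp0:2 pp1:2 pp2:2
Op 2: write(P0, v1, 174). refcount(pp1)=2>1 -> COPY to pp3. 4 ppages; refcounts: pp0:2 pp1:1 pp2:2 pp3:1
Op 3: read(P1, v2) -> 11. No state change.
Op 4: read(P0, v1) -> 174. No state change.
Op 5: write(P0, v2, 127). refcount(pp2)=2>1 -> COPY to pp4. 5 ppages; refcounts: pp0:2 pp1:1 pp2:1 pp3:1 pp4:1
Op 6: read(P0, v2) -> 127. No state change.

yes yes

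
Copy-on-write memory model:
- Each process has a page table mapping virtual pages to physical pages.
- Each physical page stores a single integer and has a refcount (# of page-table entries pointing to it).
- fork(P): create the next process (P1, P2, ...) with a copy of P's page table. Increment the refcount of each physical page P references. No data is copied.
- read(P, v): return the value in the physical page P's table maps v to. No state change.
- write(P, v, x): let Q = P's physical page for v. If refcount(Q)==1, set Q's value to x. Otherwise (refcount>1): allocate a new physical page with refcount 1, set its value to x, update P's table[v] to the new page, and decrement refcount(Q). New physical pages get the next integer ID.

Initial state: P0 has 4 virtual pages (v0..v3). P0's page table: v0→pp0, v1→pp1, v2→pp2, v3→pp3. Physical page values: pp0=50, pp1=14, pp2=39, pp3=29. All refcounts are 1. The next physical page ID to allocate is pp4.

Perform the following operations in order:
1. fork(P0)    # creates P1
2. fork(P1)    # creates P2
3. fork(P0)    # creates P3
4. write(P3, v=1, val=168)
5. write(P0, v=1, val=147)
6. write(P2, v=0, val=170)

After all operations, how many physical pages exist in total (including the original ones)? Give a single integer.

Op 1: fork(P0) -> P1. 4 ppages; refcounts: pp0:2 pp1:2 pp2:2 pp3:2
Op 2: fork(P1) -> P2. 4 ppages; refcounts: pp0:3 pp1:3 pp2:3 pp3:3
Op 3: fork(P0) -> P3. 4 ppages; refcounts: pp0:4 pp1:4 pp2:4 pp3:4
Op 4: write(P3, v1, 168). refcount(pp1)=4>1 -> COPY to pp4. 5 ppages; refcounts: pp0:4 pp1:3 pp2:4 pp3:4 pp4:1
Op 5: write(P0, v1, 147). refcount(pp1)=3>1 -> COPY to pp5. 6 ppages; refcounts: pp0:4 pp1:2 pp2:4 pp3:4 pp4:1 pp5:1
Op 6: write(P2, v0, 170). refcount(pp0)=4>1 -> COPY to pp6. 7 ppages; refcounts: pp0:3 pp1:2 pp2:4 pp3:4 pp4:1 pp5:1 pp6:1

Answer: 7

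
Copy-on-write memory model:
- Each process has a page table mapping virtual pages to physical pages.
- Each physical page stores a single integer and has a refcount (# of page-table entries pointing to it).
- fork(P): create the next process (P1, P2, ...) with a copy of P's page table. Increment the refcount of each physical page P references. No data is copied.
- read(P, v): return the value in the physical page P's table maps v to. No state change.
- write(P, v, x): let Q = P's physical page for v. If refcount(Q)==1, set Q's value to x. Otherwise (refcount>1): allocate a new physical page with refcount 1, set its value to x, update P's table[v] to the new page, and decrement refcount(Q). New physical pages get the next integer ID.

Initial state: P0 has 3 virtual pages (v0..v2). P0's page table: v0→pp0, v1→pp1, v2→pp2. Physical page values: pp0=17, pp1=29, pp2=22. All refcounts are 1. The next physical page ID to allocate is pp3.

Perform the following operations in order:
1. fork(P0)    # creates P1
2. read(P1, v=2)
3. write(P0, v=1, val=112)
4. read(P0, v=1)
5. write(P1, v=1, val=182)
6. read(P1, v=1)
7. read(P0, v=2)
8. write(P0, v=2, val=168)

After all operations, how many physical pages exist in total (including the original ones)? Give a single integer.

Op 1: fork(P0) -> P1. 3 ppages; refcounts: pp0:2 pp1:2 pp2:2
Op 2: read(P1, v2) -> 22. No state change.
Op 3: write(P0, v1, 112). refcount(pp1)=2>1 -> COPY to pp3. 4 ppages; refcounts: pp0:2 pp1:1 pp2:2 pp3:1
Op 4: read(P0, v1) -> 112. No state change.
Op 5: write(P1, v1, 182). refcount(pp1)=1 -> write in place. 4 ppages; refcounts: pp0:2 pp1:1 pp2:2 pp3:1
Op 6: read(P1, v1) -> 182. No state change.
Op 7: read(P0, v2) -> 22. No state change.
Op 8: write(P0, v2, 168). refcount(pp2)=2>1 -> COPY to pp4. 5 ppages; refcounts: pp0:2 pp1:1 pp2:1 pp3:1 pp4:1

Answer: 5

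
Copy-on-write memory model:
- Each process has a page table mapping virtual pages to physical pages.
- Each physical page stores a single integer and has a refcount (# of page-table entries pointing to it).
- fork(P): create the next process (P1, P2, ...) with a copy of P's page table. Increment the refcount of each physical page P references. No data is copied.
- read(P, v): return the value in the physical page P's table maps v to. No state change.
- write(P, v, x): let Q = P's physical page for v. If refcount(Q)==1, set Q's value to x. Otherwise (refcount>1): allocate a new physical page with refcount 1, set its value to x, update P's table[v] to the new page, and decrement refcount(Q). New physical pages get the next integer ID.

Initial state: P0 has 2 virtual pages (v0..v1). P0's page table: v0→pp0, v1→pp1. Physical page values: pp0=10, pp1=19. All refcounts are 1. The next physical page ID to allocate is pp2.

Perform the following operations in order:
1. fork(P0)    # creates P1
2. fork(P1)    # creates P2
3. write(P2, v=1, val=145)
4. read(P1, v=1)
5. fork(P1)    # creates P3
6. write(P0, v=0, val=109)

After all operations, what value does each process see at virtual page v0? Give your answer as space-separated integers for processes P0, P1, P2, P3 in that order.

Answer: 109 10 10 10

Derivation:
Op 1: fork(P0) -> P1. 2 ppages; refcounts: pp0:2 pp1:2
Op 2: fork(P1) -> P2. 2 ppages; refcounts: pp0:3 pp1:3
Op 3: write(P2, v1, 145). refcount(pp1)=3>1 -> COPY to pp2. 3 ppages; refcounts: pp0:3 pp1:2 pp2:1
Op 4: read(P1, v1) -> 19. No state change.
Op 5: fork(P1) -> P3. 3 ppages; refcounts: pp0:4 pp1:3 pp2:1
Op 6: write(P0, v0, 109). refcount(pp0)=4>1 -> COPY to pp3. 4 ppages; refcounts: pp0:3 pp1:3 pp2:1 pp3:1
P0: v0 -> pp3 = 109
P1: v0 -> pp0 = 10
P2: v0 -> pp0 = 10
P3: v0 -> pp0 = 10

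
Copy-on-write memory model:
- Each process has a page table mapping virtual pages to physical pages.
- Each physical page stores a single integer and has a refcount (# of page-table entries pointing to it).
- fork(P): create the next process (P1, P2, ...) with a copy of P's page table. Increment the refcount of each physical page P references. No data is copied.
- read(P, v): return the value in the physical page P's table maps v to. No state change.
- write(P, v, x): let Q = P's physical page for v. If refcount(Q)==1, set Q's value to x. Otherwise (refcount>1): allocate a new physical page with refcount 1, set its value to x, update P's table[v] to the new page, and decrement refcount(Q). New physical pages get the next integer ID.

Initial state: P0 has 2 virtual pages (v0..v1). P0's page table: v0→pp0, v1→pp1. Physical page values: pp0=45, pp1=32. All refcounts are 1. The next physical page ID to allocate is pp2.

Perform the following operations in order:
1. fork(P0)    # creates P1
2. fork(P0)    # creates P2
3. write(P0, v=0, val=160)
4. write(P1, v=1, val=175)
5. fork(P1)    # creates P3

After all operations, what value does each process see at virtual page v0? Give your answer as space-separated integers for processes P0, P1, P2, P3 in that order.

Op 1: fork(P0) -> P1. 2 ppages; refcounts: pp0:2 pp1:2
Op 2: fork(P0) -> P2. 2 ppages; refcounts: pp0:3 pp1:3
Op 3: write(P0, v0, 160). refcount(pp0)=3>1 -> COPY to pp2. 3 ppages; refcounts: pp0:2 pp1:3 pp2:1
Op 4: write(P1, v1, 175). refcount(pp1)=3>1 -> COPY to pp3. 4 ppages; refcounts: pp0:2 pp1:2 pp2:1 pp3:1
Op 5: fork(P1) -> P3. 4 ppages; refcounts: pp0:3 pp1:2 pp2:1 pp3:2
P0: v0 -> pp2 = 160
P1: v0 -> pp0 = 45
P2: v0 -> pp0 = 45
P3: v0 -> pp0 = 45

Answer: 160 45 45 45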